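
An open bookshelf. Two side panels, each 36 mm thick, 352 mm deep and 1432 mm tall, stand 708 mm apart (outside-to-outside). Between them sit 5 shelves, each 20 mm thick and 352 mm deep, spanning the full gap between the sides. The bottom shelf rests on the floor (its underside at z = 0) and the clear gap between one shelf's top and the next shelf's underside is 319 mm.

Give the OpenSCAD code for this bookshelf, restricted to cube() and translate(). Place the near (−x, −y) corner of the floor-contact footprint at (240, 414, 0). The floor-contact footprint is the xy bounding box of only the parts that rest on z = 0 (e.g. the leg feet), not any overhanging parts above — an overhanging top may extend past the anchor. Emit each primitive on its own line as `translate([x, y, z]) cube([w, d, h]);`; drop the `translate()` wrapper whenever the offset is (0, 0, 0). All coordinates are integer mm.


translate([240, 414, 0]) cube([36, 352, 1432]);
translate([912, 414, 0]) cube([36, 352, 1432]);
translate([276, 414, 0]) cube([636, 352, 20]);
translate([276, 414, 339]) cube([636, 352, 20]);
translate([276, 414, 678]) cube([636, 352, 20]);
translate([276, 414, 1017]) cube([636, 352, 20]);
translate([276, 414, 1356]) cube([636, 352, 20]);


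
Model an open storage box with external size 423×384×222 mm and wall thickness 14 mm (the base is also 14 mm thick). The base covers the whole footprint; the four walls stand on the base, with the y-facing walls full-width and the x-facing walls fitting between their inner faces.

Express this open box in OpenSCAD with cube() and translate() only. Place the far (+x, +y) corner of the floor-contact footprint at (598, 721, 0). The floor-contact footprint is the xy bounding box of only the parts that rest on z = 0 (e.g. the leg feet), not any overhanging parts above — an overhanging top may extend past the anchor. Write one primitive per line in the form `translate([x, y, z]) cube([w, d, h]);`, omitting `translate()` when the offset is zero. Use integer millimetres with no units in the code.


translate([175, 337, 0]) cube([423, 384, 14]);
translate([175, 337, 14]) cube([423, 14, 208]);
translate([175, 707, 14]) cube([423, 14, 208]);
translate([175, 351, 14]) cube([14, 356, 208]);
translate([584, 351, 14]) cube([14, 356, 208]);


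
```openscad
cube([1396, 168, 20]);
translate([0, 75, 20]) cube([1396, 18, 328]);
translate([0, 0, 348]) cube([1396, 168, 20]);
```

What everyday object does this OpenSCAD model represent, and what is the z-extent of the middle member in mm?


An I-beam. The web height is 328 mm.

Two wide flanges with a thin centred web — an I-beam. Overall 368 mm minus two 20 mm flanges gives a web of 368 − 2·20 = 328 mm.


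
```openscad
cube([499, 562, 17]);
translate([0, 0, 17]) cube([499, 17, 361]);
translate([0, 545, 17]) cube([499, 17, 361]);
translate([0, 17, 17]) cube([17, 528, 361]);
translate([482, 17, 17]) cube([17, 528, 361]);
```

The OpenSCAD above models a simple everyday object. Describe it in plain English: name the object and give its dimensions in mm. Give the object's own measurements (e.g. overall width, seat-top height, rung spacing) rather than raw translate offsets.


An open-topped rectangular box: outside dimensions 499×562×378 mm, with a uniform wall and base thickness of 17 mm. The base is a full 499×562 slab on the floor; four walls sit on top of the base. The front and back walls (the −y and +y sides) span the full width; the two side walls fit between them.


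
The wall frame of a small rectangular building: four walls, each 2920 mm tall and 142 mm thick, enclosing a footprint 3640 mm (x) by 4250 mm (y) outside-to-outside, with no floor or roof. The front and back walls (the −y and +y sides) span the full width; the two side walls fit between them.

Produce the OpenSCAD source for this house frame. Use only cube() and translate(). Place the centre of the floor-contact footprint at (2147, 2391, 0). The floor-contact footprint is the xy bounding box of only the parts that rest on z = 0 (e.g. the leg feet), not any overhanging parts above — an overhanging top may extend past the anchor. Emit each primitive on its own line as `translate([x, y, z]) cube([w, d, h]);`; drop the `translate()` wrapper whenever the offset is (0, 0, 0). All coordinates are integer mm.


translate([327, 266, 0]) cube([3640, 142, 2920]);
translate([327, 4374, 0]) cube([3640, 142, 2920]);
translate([327, 408, 0]) cube([142, 3966, 2920]);
translate([3825, 408, 0]) cube([142, 3966, 2920]);


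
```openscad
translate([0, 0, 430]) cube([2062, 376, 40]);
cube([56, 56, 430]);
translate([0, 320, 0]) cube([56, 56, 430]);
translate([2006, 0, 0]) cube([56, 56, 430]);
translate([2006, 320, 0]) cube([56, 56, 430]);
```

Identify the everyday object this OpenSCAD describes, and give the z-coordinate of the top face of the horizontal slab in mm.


A bench. The seat-top height is 470 mm.

A long slab on four corner posts — a bench. The slab sits at z = 430 with thickness 40, so the top is 430 + 40 = 470 mm.


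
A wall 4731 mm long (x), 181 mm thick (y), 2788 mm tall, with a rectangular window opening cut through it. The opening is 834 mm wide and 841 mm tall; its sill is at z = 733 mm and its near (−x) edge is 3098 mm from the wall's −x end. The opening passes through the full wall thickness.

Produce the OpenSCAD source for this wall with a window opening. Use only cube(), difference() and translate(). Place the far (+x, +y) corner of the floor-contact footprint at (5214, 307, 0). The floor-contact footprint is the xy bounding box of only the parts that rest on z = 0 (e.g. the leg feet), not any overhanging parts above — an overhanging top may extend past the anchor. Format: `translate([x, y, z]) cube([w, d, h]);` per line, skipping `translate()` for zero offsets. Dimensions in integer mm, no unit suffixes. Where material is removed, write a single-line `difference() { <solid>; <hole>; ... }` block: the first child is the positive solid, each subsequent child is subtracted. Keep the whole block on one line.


difference() { translate([483, 126, 0]) cube([4731, 181, 2788]); translate([3581, 126, 733]) cube([834, 181, 841]); }


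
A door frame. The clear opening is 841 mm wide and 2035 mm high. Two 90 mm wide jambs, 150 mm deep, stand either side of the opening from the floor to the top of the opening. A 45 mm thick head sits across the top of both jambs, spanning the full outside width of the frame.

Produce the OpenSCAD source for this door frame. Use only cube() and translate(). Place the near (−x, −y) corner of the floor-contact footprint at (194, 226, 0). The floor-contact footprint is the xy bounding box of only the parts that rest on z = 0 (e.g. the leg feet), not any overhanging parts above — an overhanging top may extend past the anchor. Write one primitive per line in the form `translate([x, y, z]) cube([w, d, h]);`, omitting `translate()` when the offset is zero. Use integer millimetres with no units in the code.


translate([194, 226, 0]) cube([90, 150, 2035]);
translate([1125, 226, 0]) cube([90, 150, 2035]);
translate([194, 226, 2035]) cube([1021, 150, 45]);


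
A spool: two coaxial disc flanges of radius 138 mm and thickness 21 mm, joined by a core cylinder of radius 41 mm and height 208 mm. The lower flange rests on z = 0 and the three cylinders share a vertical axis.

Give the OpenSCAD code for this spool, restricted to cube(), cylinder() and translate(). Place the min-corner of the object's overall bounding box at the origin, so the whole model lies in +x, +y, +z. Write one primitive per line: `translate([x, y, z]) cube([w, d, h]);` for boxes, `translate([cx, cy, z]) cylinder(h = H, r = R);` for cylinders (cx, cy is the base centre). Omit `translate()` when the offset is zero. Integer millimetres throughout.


translate([138, 138, 0]) cylinder(h = 21, r = 138);
translate([138, 138, 21]) cylinder(h = 208, r = 41);
translate([138, 138, 229]) cylinder(h = 21, r = 138);


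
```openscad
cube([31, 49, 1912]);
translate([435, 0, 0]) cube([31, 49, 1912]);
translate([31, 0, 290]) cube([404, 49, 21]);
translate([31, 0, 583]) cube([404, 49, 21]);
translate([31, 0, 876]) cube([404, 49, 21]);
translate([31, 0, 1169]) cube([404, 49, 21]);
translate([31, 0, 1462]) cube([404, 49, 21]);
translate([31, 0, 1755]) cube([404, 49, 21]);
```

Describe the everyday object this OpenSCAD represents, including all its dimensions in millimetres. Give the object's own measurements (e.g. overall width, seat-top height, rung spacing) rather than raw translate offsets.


A straight ladder. Two 31×49 mm vertical rails, 1912 mm tall, stand 466 mm apart (outside-to-outside) with their front faces coplanar on the −y side. 6 rungs, each 49 mm deep and 21 mm tall, span between the inner faces of the rails, front faces flush with the rails. The lowest rung's underside is at z = 290 mm and rungs are spaced 293 mm apart (underside to underside).


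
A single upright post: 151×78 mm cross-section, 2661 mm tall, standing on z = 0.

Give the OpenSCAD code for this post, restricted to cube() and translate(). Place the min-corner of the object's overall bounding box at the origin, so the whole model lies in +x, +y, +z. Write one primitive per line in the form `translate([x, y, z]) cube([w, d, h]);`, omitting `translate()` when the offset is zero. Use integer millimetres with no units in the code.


cube([151, 78, 2661]);


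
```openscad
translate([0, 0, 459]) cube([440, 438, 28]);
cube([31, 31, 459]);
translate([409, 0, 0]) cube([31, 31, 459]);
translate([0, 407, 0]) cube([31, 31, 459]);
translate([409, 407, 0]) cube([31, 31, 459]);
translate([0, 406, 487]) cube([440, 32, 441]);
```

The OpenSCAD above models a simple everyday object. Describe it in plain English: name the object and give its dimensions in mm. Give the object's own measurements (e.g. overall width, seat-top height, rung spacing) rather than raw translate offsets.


A chair. The seat is a 440×438×28 mm slab with its top at z = 487 mm, on four 31×31 mm corner legs (flush with the seat edges, standing on z = 0). A flat backrest 32 mm thick, 441 mm tall, spans the full seat width and rises from the seat top along its +y edge, rear face flush with the rear of the seat.


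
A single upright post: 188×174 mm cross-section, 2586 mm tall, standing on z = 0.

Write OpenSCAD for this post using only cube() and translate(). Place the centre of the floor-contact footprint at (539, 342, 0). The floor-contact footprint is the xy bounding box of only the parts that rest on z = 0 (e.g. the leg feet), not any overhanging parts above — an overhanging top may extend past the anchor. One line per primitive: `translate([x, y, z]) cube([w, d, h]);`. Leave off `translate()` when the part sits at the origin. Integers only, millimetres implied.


translate([445, 255, 0]) cube([188, 174, 2586]);


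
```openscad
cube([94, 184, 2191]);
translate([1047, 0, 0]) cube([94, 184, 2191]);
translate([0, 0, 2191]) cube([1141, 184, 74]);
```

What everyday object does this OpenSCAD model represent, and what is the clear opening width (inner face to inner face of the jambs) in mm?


A door frame. The clear opening width is 953 mm.

Two 2191 mm tall posts with a header on top — a door frame. The left jamb is 94 mm wide at x = 0; the right jamb starts at x = 1047. The clear opening is 1047 − 94 = 953 mm.


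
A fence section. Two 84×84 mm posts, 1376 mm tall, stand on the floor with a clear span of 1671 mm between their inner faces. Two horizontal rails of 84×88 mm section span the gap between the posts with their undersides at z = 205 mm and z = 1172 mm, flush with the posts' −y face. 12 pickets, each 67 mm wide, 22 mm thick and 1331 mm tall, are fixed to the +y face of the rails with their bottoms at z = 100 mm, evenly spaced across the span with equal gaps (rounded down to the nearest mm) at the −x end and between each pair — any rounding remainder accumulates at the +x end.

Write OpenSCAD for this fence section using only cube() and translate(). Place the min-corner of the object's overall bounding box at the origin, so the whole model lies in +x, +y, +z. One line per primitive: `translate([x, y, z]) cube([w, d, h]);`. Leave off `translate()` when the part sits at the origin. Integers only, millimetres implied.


cube([84, 84, 1376]);
translate([1755, 0, 0]) cube([84, 84, 1376]);
translate([84, 0, 205]) cube([1671, 84, 88]);
translate([84, 0, 1172]) cube([1671, 84, 88]);
translate([150, 84, 100]) cube([67, 22, 1331]);
translate([283, 84, 100]) cube([67, 22, 1331]);
translate([416, 84, 100]) cube([67, 22, 1331]);
translate([549, 84, 100]) cube([67, 22, 1331]);
translate([682, 84, 100]) cube([67, 22, 1331]);
translate([815, 84, 100]) cube([67, 22, 1331]);
translate([948, 84, 100]) cube([67, 22, 1331]);
translate([1081, 84, 100]) cube([67, 22, 1331]);
translate([1214, 84, 100]) cube([67, 22, 1331]);
translate([1347, 84, 100]) cube([67, 22, 1331]);
translate([1480, 84, 100]) cube([67, 22, 1331]);
translate([1613, 84, 100]) cube([67, 22, 1331]);


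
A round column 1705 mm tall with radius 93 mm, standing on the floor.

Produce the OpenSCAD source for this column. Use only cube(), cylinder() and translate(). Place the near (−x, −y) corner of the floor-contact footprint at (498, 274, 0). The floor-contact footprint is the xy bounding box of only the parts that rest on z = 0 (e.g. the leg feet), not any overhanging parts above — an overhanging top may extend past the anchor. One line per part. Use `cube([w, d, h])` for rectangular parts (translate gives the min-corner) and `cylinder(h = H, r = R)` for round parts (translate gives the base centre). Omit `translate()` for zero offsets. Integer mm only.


translate([591, 367, 0]) cylinder(h = 1705, r = 93);


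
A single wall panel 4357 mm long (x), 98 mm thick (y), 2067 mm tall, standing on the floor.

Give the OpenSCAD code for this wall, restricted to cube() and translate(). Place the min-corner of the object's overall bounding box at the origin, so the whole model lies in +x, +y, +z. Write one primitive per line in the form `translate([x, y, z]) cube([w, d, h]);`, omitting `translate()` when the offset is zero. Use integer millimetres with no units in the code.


cube([4357, 98, 2067]);


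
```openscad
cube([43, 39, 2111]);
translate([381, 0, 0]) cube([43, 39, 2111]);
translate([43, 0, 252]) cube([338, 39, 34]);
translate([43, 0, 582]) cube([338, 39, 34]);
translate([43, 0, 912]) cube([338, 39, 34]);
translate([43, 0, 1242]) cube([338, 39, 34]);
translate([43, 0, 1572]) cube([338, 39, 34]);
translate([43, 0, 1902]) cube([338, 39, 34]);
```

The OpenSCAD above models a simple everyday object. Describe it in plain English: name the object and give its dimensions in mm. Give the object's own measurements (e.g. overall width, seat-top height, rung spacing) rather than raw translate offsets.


A straight ladder. Two 43×39 mm vertical rails, 2111 mm tall, stand 424 mm apart (outside-to-outside) with their front faces coplanar on the −y side. 6 rungs, each 39 mm deep and 34 mm tall, span between the inner faces of the rails, front faces flush with the rails. The lowest rung's underside is at z = 252 mm and rungs are spaced 330 mm apart (underside to underside).


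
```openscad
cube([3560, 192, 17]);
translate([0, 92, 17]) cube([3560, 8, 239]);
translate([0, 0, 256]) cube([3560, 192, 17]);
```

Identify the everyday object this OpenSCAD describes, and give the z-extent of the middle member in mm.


An I-beam. The web height is 239 mm.

Two wide flanges with a thin centred web — an I-beam. Overall 273 mm minus two 17 mm flanges gives a web of 273 − 2·17 = 239 mm.


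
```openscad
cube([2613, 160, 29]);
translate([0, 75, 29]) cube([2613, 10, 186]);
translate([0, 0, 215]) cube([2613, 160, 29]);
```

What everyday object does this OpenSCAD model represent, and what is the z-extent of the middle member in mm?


An I-beam. The web height is 186 mm.

Two wide flanges with a thin centred web — an I-beam. Overall 244 mm minus two 29 mm flanges gives a web of 244 − 2·29 = 186 mm.


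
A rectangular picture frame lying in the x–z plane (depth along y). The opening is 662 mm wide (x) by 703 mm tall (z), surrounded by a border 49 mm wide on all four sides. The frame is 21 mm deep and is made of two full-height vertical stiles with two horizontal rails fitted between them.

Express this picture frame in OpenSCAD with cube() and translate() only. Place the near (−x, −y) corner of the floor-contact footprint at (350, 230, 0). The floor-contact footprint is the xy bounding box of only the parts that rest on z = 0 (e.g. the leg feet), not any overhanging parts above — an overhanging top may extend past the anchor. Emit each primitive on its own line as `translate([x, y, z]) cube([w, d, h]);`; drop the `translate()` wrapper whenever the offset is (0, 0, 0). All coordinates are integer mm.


translate([350, 230, 0]) cube([49, 21, 801]);
translate([1061, 230, 0]) cube([49, 21, 801]);
translate([399, 230, 0]) cube([662, 21, 49]);
translate([399, 230, 752]) cube([662, 21, 49]);


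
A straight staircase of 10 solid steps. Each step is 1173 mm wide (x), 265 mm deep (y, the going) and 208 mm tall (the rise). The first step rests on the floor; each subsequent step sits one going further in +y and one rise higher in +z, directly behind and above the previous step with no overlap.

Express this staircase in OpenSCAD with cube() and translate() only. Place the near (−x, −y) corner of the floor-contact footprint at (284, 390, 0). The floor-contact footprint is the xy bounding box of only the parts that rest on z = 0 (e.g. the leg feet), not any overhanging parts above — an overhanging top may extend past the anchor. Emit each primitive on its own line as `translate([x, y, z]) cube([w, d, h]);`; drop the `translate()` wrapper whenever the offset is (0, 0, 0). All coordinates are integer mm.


translate([284, 390, 0]) cube([1173, 265, 208]);
translate([284, 655, 208]) cube([1173, 265, 208]);
translate([284, 920, 416]) cube([1173, 265, 208]);
translate([284, 1185, 624]) cube([1173, 265, 208]);
translate([284, 1450, 832]) cube([1173, 265, 208]);
translate([284, 1715, 1040]) cube([1173, 265, 208]);
translate([284, 1980, 1248]) cube([1173, 265, 208]);
translate([284, 2245, 1456]) cube([1173, 265, 208]);
translate([284, 2510, 1664]) cube([1173, 265, 208]);
translate([284, 2775, 1872]) cube([1173, 265, 208]);


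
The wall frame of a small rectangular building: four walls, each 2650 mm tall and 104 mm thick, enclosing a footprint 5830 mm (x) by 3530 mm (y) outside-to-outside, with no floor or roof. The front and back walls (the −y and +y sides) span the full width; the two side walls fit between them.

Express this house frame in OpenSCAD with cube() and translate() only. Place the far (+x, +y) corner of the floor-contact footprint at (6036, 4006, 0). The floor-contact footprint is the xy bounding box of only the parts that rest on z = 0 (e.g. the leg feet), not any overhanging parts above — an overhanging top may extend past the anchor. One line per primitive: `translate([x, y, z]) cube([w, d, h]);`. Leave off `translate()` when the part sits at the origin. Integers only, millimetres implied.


translate([206, 476, 0]) cube([5830, 104, 2650]);
translate([206, 3902, 0]) cube([5830, 104, 2650]);
translate([206, 580, 0]) cube([104, 3322, 2650]);
translate([5932, 580, 0]) cube([104, 3322, 2650]);


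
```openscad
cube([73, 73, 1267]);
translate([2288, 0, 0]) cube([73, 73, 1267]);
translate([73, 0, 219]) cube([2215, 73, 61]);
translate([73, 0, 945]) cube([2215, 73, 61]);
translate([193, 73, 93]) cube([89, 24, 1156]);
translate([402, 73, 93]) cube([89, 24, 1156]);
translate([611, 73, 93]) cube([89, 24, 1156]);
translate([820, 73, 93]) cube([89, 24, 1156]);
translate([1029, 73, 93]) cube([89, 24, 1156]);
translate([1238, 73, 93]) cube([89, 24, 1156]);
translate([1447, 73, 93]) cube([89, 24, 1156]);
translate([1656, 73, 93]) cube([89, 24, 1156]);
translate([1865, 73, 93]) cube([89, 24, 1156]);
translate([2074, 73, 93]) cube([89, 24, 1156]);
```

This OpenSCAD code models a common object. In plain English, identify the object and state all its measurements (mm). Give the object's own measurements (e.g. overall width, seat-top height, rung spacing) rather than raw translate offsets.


A fence section. Two 73×73 mm posts, 1267 mm tall, stand on the floor with a clear span of 2215 mm between their inner faces. Two horizontal rails of 73×61 mm section span the gap between the posts with their undersides at z = 219 mm and z = 945 mm, flush with the posts' −y face. 10 pickets, each 89 mm wide, 24 mm thick and 1156 mm tall, are fixed to the +y face of the rails with their bottoms at z = 93 mm, spaced across the span with a 120 mm gap after the −x post and between neighbouring pickets, with 125 mm left before the +x post.


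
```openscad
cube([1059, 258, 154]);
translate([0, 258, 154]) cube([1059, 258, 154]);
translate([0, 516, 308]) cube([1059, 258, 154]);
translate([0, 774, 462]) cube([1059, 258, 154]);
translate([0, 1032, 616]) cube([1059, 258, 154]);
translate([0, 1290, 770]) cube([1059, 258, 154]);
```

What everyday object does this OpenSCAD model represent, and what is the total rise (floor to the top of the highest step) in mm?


A staircase. The total rise is 924 mm.

6 identical blocks, each offset up and back from the previous — a staircase. Each step is 154 mm tall and there are 6 of them, so the total rise is 6 × 154 = 924 mm.


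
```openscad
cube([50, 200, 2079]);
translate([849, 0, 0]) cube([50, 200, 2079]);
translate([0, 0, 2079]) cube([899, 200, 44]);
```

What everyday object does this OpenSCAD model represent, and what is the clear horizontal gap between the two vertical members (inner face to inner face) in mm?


A door frame. The clear opening width is 799 mm.

Two 2079 mm tall posts with a header on top — a door frame. The left jamb is 50 mm wide at x = 0; the right jamb starts at x = 849. The clear opening is 849 − 50 = 799 mm.


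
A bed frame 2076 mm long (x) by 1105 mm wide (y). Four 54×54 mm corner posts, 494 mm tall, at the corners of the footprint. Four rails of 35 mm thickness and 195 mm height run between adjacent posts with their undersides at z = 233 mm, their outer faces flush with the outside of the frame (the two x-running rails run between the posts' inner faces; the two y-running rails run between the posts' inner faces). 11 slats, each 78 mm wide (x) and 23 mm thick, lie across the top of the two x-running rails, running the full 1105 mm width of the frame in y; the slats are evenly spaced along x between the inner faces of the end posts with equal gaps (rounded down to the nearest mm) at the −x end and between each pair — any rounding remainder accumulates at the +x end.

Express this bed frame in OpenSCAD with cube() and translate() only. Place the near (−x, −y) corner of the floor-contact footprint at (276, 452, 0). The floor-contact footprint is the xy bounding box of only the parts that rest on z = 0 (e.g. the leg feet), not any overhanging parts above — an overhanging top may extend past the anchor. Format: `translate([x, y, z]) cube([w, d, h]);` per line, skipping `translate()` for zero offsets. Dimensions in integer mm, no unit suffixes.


// slat z = rail_z + rail_h = 233 + 195 = 428
// slat gap = ⌊(1968 − 11·78) / 12⌋ = 92
translate([276, 452, 0]) cube([54, 54, 494]);
translate([276, 1503, 0]) cube([54, 54, 494]);
translate([2298, 452, 0]) cube([54, 54, 494]);
translate([2298, 1503, 0]) cube([54, 54, 494]);
translate([330, 452, 233]) cube([1968, 35, 195]);
translate([330, 1522, 233]) cube([1968, 35, 195]);
translate([276, 506, 233]) cube([35, 997, 195]);
translate([2317, 506, 233]) cube([35, 997, 195]);
translate([422, 452, 428]) cube([78, 1105, 23]);
translate([592, 452, 428]) cube([78, 1105, 23]);
translate([762, 452, 428]) cube([78, 1105, 23]);
translate([932, 452, 428]) cube([78, 1105, 23]);
translate([1102, 452, 428]) cube([78, 1105, 23]);
translate([1272, 452, 428]) cube([78, 1105, 23]);
translate([1442, 452, 428]) cube([78, 1105, 23]);
translate([1612, 452, 428]) cube([78, 1105, 23]);
translate([1782, 452, 428]) cube([78, 1105, 23]);
translate([1952, 452, 428]) cube([78, 1105, 23]);
translate([2122, 452, 428]) cube([78, 1105, 23]);


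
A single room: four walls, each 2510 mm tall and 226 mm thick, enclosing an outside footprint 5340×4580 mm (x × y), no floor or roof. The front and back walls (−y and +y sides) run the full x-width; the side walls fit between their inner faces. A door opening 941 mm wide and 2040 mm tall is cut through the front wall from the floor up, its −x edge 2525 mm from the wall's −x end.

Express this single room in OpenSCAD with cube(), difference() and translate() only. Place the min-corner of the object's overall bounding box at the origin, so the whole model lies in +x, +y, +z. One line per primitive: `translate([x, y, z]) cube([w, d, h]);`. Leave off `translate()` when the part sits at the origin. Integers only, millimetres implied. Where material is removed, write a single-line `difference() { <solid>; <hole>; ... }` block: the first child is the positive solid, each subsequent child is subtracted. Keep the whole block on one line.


difference() { cube([5340, 226, 2510]); translate([2525, 0, 0]) cube([941, 226, 2040]); }
translate([0, 4354, 0]) cube([5340, 226, 2510]);
translate([0, 226, 0]) cube([226, 4128, 2510]);
translate([5114, 226, 0]) cube([226, 4128, 2510]);


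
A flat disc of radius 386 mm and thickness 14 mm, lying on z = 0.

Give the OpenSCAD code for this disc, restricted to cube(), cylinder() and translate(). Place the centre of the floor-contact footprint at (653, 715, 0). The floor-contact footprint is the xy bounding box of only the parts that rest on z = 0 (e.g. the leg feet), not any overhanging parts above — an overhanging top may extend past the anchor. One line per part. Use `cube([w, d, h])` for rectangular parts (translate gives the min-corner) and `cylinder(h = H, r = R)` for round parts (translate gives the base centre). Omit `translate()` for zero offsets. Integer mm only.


translate([653, 715, 0]) cylinder(h = 14, r = 386);


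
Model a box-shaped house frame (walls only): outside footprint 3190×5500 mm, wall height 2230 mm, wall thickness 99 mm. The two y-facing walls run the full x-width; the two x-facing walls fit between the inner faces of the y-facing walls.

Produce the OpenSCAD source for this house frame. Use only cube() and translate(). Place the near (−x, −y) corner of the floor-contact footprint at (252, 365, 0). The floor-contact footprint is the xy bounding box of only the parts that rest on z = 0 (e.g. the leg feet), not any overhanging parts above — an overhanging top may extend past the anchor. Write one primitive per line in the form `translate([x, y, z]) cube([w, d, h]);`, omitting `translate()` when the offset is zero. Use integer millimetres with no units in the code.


translate([252, 365, 0]) cube([3190, 99, 2230]);
translate([252, 5766, 0]) cube([3190, 99, 2230]);
translate([252, 464, 0]) cube([99, 5302, 2230]);
translate([3343, 464, 0]) cube([99, 5302, 2230]);


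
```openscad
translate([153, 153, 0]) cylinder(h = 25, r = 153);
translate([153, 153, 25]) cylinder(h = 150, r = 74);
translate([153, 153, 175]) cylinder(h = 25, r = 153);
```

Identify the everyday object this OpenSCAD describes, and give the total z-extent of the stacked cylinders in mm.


A spool. The overall height is 200 mm.

Three coaxial cylinders, large–small–large — a spool. Two 25 mm flanges and a 150 mm core give 25 + 150 + 25 = 200 mm.


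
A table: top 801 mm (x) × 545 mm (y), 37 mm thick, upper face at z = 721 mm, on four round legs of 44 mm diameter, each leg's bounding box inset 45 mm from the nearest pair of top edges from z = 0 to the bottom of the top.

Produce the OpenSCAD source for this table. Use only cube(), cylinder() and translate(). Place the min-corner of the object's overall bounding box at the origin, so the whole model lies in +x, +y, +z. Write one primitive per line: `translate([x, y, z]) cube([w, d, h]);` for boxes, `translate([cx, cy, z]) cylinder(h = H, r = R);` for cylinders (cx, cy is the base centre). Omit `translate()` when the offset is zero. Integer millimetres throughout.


translate([0, 0, 684]) cube([801, 545, 37]);
translate([67, 67, 0]) cylinder(h = 684, r = 22);
translate([734, 67, 0]) cylinder(h = 684, r = 22);
translate([67, 478, 0]) cylinder(h = 684, r = 22);
translate([734, 478, 0]) cylinder(h = 684, r = 22);


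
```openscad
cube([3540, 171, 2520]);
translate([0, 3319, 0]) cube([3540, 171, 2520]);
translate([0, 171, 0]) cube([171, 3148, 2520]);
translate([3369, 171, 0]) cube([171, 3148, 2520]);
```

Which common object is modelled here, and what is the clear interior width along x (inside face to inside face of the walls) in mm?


A house (or room) frame. The interior width is 3198 mm.

Four 2520 mm walls enclosing a rectangle with no floor or roof — a room or house frame. Outside width is 3540 mm and wall thickness is 171 mm, so the interior width is 3540 − 2 × 171 = 3198 mm.


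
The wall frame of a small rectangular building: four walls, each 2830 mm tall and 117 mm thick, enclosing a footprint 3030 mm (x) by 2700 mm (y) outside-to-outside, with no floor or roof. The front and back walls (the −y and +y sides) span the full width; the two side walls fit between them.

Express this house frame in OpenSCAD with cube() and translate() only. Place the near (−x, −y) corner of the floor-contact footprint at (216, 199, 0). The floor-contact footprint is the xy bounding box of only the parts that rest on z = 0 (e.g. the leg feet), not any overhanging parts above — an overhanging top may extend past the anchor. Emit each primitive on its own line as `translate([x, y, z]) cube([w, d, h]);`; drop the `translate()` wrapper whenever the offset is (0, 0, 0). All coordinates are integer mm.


translate([216, 199, 0]) cube([3030, 117, 2830]);
translate([216, 2782, 0]) cube([3030, 117, 2830]);
translate([216, 316, 0]) cube([117, 2466, 2830]);
translate([3129, 316, 0]) cube([117, 2466, 2830]);


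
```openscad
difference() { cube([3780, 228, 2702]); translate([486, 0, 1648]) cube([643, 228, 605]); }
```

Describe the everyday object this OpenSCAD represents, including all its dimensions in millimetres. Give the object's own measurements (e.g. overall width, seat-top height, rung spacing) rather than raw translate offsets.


A wall 3780 mm long (x), 228 mm thick (y), 2702 mm tall, with a rectangular window opening cut through it. The opening is 643 mm wide and 605 mm tall; its sill is at z = 1648 mm and its near (−x) edge is 486 mm from the wall's −x end. The opening passes through the full wall thickness.


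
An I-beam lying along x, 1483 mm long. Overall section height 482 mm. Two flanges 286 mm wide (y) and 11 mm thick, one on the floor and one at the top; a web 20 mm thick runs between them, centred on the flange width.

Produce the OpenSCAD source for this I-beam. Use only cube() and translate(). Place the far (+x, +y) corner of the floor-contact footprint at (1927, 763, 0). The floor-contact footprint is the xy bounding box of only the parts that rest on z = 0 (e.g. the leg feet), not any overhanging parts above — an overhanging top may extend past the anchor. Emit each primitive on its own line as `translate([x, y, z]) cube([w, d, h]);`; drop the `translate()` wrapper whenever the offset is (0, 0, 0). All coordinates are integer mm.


translate([444, 477, 0]) cube([1483, 286, 11]);
translate([444, 610, 11]) cube([1483, 20, 460]);
translate([444, 477, 471]) cube([1483, 286, 11]);


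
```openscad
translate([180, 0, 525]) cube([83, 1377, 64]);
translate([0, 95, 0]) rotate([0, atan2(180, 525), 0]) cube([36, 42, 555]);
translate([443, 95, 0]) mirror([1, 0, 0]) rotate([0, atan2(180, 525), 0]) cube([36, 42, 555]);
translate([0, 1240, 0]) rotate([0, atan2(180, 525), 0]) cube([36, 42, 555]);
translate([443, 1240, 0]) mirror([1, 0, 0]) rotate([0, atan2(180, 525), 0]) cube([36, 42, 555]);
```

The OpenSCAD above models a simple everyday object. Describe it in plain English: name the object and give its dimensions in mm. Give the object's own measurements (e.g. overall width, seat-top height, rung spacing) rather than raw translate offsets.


A sawhorse. A 83×1377×64 mm beam (x, y, z) sits on two A-frame leg pairs. Each pair is two raked legs of 36×42 mm section (42 mm along y) splaying symmetrically in x. Each leg rises 525 mm vertically over 180 mm of horizontal reach and is 555 mm long along its own axis. Every leg's outer bottom edge rests on the floor and its outer top edge meets a bottom edge of the beam — the left legs (tilting toward +x) meet the beam's −x bottom edge, the right legs (their mirror images, tilting toward −x) meet its +x bottom edge — so the leg tops tuck under the beam, the beam's underside is 525 mm above the floor, and the feet are 443 mm apart outside-to-outside with the beam centred between them. The two leg pairs are set in 95 mm from either end of the beam.


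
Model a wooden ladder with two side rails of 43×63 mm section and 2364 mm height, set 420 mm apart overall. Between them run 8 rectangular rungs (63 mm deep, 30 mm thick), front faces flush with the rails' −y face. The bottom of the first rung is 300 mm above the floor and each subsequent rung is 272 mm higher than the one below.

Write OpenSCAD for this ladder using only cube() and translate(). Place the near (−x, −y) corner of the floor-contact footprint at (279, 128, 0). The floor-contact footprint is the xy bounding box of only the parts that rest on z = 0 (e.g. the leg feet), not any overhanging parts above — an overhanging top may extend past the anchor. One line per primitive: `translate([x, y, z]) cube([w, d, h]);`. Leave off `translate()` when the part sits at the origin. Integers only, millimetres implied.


translate([279, 128, 0]) cube([43, 63, 2364]);
translate([656, 128, 0]) cube([43, 63, 2364]);
translate([322, 128, 300]) cube([334, 63, 30]);
translate([322, 128, 572]) cube([334, 63, 30]);
translate([322, 128, 844]) cube([334, 63, 30]);
translate([322, 128, 1116]) cube([334, 63, 30]);
translate([322, 128, 1388]) cube([334, 63, 30]);
translate([322, 128, 1660]) cube([334, 63, 30]);
translate([322, 128, 1932]) cube([334, 63, 30]);
translate([322, 128, 2204]) cube([334, 63, 30]);


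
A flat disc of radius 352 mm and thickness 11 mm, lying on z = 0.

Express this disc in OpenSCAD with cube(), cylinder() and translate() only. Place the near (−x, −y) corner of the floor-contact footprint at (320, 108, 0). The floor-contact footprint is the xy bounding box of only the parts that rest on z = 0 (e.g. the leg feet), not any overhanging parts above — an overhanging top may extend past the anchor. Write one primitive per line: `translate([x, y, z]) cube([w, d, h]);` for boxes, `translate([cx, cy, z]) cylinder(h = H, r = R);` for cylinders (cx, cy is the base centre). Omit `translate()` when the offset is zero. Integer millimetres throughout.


translate([672, 460, 0]) cylinder(h = 11, r = 352);


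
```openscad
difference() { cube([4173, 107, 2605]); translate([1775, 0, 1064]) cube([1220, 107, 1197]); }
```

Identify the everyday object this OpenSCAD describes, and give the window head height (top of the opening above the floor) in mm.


A wall with a window opening. The window head height is 2261 mm.

A wall with a rectangular opening subtracted — a window. Sill at z = 1064, opening 1197 mm tall, so the head is at 1064 + 1197 = 2261 mm.


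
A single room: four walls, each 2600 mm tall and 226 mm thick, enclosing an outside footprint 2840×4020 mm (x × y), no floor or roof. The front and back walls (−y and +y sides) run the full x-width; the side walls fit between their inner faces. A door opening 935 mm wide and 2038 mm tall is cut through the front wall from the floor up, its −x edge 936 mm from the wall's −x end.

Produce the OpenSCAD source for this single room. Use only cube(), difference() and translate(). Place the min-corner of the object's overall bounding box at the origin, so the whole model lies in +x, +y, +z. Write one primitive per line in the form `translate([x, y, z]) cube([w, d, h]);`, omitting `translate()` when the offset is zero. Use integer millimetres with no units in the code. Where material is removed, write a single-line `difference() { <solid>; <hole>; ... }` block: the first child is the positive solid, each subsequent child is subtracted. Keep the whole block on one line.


difference() { cube([2840, 226, 2600]); translate([936, 0, 0]) cube([935, 226, 2038]); }
translate([0, 3794, 0]) cube([2840, 226, 2600]);
translate([0, 226, 0]) cube([226, 3568, 2600]);
translate([2614, 226, 0]) cube([226, 3568, 2600]);


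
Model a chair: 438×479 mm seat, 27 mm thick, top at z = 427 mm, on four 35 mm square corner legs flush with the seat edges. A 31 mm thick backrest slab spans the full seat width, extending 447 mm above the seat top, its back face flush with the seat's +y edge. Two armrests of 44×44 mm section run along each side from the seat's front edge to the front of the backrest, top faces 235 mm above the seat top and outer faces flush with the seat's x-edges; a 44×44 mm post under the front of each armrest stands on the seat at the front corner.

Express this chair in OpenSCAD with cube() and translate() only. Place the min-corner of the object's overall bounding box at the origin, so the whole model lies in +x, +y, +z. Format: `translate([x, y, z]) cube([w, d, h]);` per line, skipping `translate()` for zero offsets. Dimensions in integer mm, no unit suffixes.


translate([0, 0, 400]) cube([438, 479, 27]);
cube([35, 35, 400]);
translate([403, 0, 0]) cube([35, 35, 400]);
translate([0, 444, 0]) cube([35, 35, 400]);
translate([403, 444, 0]) cube([35, 35, 400]);
translate([0, 448, 427]) cube([438, 31, 447]);
translate([0, 0, 618]) cube([44, 448, 44]);
translate([394, 0, 618]) cube([44, 448, 44]);
translate([0, 0, 427]) cube([44, 44, 191]);
translate([394, 0, 427]) cube([44, 44, 191]);


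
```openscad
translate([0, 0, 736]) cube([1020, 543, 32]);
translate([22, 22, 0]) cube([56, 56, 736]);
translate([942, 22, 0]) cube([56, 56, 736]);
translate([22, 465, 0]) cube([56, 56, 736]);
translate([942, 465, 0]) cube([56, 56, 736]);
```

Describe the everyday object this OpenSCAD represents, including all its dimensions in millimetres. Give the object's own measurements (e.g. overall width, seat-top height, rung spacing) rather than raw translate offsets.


A rectangular dining table. The top is 1020×543×32 mm with its upper surface at z = 768 mm. It stands on four 56×56 mm square legs, each inset 22 mm from the nearest pair of top edges, running from the floor to the underside of the top.


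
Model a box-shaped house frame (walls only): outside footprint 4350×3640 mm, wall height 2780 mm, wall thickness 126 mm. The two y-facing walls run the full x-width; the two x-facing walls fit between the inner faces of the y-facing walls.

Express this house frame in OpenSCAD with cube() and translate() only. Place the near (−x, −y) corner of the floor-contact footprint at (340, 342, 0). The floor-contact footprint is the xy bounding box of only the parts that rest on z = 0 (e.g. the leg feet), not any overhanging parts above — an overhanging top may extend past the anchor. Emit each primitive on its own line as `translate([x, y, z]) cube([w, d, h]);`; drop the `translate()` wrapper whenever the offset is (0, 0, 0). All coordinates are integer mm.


translate([340, 342, 0]) cube([4350, 126, 2780]);
translate([340, 3856, 0]) cube([4350, 126, 2780]);
translate([340, 468, 0]) cube([126, 3388, 2780]);
translate([4564, 468, 0]) cube([126, 3388, 2780]);


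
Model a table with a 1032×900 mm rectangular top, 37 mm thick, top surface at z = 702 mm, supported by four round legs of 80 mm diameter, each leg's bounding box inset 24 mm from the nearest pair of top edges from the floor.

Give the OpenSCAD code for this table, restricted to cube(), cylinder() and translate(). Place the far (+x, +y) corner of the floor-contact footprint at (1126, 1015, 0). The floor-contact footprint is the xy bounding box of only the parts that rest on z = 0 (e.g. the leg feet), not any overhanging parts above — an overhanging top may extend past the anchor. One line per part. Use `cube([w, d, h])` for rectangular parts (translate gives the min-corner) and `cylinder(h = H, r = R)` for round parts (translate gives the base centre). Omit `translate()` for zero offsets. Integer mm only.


// leg_h = 702 - 37 = 665
translate([118, 139, 665]) cube([1032, 900, 37]);
translate([182, 203, 0]) cylinder(h = 665, r = 40);
translate([1086, 203, 0]) cylinder(h = 665, r = 40);
translate([182, 975, 0]) cylinder(h = 665, r = 40);
translate([1086, 975, 0]) cylinder(h = 665, r = 40);
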